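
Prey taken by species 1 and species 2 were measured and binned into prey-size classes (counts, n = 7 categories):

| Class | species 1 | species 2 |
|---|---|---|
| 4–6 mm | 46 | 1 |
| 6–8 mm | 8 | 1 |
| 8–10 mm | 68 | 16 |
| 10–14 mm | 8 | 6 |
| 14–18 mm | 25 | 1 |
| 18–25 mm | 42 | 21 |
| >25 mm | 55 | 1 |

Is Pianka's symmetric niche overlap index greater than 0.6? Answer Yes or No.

Proportions for species 1 (n=252): 46/252=0.1825, 8/252=0.0317, 68/252=0.2698, 8/252=0.0317, 25/252=0.0992, 42/252=0.1667, 55/252=0.2183
Proportions for species 2 (n=47): 1/47=0.0213, 1/47=0.0213, 16/47=0.3404, 6/47=0.1277, 1/47=0.0213, 21/47=0.4468, 1/47=0.0213
Σ p₁ᵢp₂ᵢ = 0.003887 + 0.000675 + 0.091840 + 0.004048 + 0.002113 + 0.074482 + 0.004650 = 0.181695
Σp_1ᵢ² = 0.1825² + 0.0317² + 0.2698² + 0.0317² + 0.0992² + 0.1667² + 0.2183² = 0.033306 + 0.001005 + 0.072792 + 0.001005 + 0.009841 + 0.027789 + 0.047655 = 0.193393
Σp_2ᵢ² = 0.0213² + 0.0213² + 0.3404² + 0.1277² + 0.0213² + 0.4468² + 0.0213² = 0.000454 + 0.000454 + 0.115872 + 0.016307 + 0.000454 + 0.199630 + 0.000454 = 0.333625
O = 0.181695 / √(0.193393 × 0.333625) = 0.181695 / 0.2540093 = 0.7153
O = 0.7153 > 0.6 → Yes.

Yes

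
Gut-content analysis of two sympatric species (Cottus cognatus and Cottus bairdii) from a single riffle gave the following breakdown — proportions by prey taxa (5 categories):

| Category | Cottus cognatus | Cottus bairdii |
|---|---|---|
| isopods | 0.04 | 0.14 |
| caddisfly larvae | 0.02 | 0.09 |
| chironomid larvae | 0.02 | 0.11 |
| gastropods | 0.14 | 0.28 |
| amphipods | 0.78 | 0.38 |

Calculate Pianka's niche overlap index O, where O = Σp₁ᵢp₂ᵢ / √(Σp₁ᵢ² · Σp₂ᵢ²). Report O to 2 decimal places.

Σ p₁ᵢp₂ᵢ = 0.0056 + 0.0018 + 0.0022 + 0.0392 + 0.2964 = 0.3452
Σp_1ᵢ² = 0.04² + 0.02² + 0.02² + 0.14² + 0.78² = 0.0016 + 0.0004 + 0.0004 + 0.0196 + 0.6084 = 0.6304
Σp_2ᵢ² = 0.14² + 0.09² + 0.11² + 0.28² + 0.38² = 0.0196 + 0.0081 + 0.0121 + 0.0784 + 0.1444 = 0.2626
O = 0.3452 / √(0.6304 × 0.2626) = 0.3452 / 0.40687 = 0.8484

0.85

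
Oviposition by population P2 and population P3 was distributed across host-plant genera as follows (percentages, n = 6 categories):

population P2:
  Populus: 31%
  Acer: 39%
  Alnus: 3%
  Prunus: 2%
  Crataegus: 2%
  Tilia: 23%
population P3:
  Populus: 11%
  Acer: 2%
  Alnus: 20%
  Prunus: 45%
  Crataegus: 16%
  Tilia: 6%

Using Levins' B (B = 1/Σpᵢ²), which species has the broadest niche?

Convert percentages to proportions (divide by 100).
Σp_P2ᵢ² = 0.31² + 0.39² + 0.03² + 0.02² + 0.02² + 0.23² = 0.0961 + 0.1521 + 0.0009 + 0.0004 + 0.0004 + 0.0529 = 0.3028
B_P2 = 1 / 0.3028 = 3.3025
Σp_P3ᵢ² = 0.11² + 0.02² + 0.20² + 0.45² + 0.16² + 0.06² = 0.0121 + 0.0004 + 0.0400 + 0.2025 + 0.0256 + 0.0036 = 0.2842
B_P3 = 1 / 0.2842 = 3.5186
Highest B → broadest niche (most generalist): population P3 (B = 3.52).

population P3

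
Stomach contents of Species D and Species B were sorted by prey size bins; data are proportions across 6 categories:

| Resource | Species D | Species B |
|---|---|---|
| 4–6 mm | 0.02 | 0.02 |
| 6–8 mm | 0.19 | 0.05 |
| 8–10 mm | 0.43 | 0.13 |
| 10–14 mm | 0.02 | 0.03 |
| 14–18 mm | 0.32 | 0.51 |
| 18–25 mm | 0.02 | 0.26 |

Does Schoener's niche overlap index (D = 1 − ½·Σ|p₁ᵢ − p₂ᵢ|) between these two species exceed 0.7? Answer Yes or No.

No

Σ|p₁ᵢ − p₂ᵢ| = 0.00 + 0.14 + 0.30 + 0.01 + 0.19 + 0.24 = 0.88
D = 1 − ½ × 0.88 = 1 − 0.440 = 0.5600
D = 0.5600 < 0.7 → No.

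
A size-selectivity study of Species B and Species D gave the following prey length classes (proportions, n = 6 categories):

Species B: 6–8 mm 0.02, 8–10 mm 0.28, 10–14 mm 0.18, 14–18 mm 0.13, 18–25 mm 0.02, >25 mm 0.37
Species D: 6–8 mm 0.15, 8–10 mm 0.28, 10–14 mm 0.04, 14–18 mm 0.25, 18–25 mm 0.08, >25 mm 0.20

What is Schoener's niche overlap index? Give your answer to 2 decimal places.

Σ|p₁ᵢ − p₂ᵢ| = 0.13 + 0.00 + 0.14 + 0.12 + 0.06 + 0.17 = 0.62
D = 1 − ½ × 0.62 = 1 − 0.310 = 0.6900

0.69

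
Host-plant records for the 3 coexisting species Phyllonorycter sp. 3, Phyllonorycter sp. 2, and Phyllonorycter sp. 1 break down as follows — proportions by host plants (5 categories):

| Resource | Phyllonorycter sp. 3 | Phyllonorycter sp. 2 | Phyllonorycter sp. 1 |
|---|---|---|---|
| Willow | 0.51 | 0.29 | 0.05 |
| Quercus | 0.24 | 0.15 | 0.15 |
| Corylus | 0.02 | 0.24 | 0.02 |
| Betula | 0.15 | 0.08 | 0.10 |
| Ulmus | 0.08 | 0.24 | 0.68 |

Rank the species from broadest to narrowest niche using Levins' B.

Σp_3ᵢ² = 0.51² + 0.24² + 0.02² + 0.15² + 0.08² = 0.2601 + 0.0576 + 0.0004 + 0.0225 + 0.0064 = 0.3470
B_3 = 1 / 0.3470 = 2.8818
Σp_2ᵢ² = 0.29² + 0.15² + 0.24² + 0.08² + 0.24² = 0.0841 + 0.0225 + 0.0576 + 0.0064 + 0.0576 = 0.2282
B_2 = 1 / 0.2282 = 4.3821
Σp_1ᵢ² = 0.05² + 0.15² + 0.02² + 0.10² + 0.68² = 0.0025 + 0.0225 + 0.0004 + 0.0100 + 0.4624 = 0.4978
B_1 = 1 / 0.4978 = 2.0088
Ranking by B (broadest → narrowest): Phyllonorycter sp. 2 (4.38) > Phyllonorycter sp. 3 (2.88) > Phyllonorycter sp. 1 (2.01)

Phyllonorycter sp. 2 > Phyllonorycter sp. 3 > Phyllonorycter sp. 1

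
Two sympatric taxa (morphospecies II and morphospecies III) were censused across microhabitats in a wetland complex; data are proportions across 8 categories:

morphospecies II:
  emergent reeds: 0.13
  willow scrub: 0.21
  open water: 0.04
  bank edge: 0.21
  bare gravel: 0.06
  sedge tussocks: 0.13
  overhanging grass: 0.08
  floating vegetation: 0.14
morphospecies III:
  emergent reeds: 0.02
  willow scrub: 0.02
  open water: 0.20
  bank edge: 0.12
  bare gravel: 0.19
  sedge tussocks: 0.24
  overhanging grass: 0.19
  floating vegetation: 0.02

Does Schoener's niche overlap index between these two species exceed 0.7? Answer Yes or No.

Σ|p₁ᵢ − p₂ᵢ| = 0.11 + 0.19 + 0.16 + 0.09 + 0.13 + 0.11 + 0.11 + 0.12 = 1.02
D = 1 − ½ × 1.02 = 1 − 0.510 = 0.4900
D = 0.4900 < 0.7 → No.

No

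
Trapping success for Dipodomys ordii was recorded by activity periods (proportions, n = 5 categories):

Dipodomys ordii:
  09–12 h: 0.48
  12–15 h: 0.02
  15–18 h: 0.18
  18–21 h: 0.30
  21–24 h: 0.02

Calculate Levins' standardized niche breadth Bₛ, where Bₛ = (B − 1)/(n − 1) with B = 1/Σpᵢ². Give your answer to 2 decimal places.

Σpᵢ² = 0.48² + 0.02² + 0.18² + 0.30² + 0.02² = 0.2304 + 0.0004 + 0.0324 + 0.0900 + 0.0004 = 0.3536
B = 1 / 0.3536 = 2.8281
Bₛ = (B − 1)/(n − 1) = (2.8281 − 1)/(5 − 1) = 1.8281/4 = 0.4570

0.46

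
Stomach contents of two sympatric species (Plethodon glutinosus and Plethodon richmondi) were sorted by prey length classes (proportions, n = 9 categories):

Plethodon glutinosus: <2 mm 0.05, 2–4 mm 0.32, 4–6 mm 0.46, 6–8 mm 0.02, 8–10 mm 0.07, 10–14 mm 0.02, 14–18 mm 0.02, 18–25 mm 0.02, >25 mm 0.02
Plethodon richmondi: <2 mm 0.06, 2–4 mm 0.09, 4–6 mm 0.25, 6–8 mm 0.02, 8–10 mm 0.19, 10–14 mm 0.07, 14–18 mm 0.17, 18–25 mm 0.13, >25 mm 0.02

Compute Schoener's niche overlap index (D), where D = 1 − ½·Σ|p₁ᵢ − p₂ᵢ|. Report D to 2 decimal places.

0.56

Σ|p₁ᵢ − p₂ᵢ| = 0.01 + 0.23 + 0.21 + 0.00 + 0.12 + 0.05 + 0.15 + 0.11 + 0.00 = 0.88
D = 1 − ½ × 0.88 = 1 − 0.440 = 0.5600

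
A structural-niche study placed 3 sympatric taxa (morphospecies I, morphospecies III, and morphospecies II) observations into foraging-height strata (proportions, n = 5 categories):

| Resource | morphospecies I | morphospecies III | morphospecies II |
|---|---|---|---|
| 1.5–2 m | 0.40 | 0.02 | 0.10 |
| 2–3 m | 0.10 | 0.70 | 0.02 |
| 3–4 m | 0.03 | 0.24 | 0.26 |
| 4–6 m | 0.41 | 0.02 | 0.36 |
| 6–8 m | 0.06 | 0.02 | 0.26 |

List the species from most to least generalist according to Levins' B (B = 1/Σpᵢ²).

morphospecies II > morphospecies I > morphospecies III

Σp_Iᵢ² = 0.40² + 0.10² + 0.03² + 0.41² + 0.06² = 0.1600 + 0.0100 + 0.0009 + 0.1681 + 0.0036 = 0.3426
B_I = 1 / 0.3426 = 2.9189
Σp_IIIᵢ² = 0.02² + 0.70² + 0.24² + 0.02² + 0.02² = 0.0004 + 0.4900 + 0.0576 + 0.0004 + 0.0004 = 0.5488
B_III = 1 / 0.5488 = 1.8222
Σp_IIᵢ² = 0.10² + 0.02² + 0.26² + 0.36² + 0.26² = 0.0100 + 0.0004 + 0.0676 + 0.1296 + 0.0676 = 0.2752
B_II = 1 / 0.2752 = 3.6337
Ranking by B (broadest → narrowest): morphospecies II (3.63) > morphospecies I (2.92) > morphospecies III (1.82)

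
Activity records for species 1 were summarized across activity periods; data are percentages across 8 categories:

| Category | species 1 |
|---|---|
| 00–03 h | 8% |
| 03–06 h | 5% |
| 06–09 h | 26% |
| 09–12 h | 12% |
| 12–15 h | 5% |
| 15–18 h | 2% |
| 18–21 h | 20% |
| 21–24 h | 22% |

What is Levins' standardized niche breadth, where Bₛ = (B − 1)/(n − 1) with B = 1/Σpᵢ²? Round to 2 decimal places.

0.64

Convert percentages to proportions (divide by 100).
Σpᵢ² = 0.08² + 0.05² + 0.26² + 0.12² + 0.05² + 0.02² + 0.20² + 0.22² = 0.0064 + 0.0025 + 0.0676 + 0.0144 + 0.0025 + 0.0004 + 0.0400 + 0.0484 = 0.1822
B = 1 / 0.1822 = 5.4885
Bₛ = (B − 1)/(n − 1) = (5.4885 − 1)/(8 − 1) = 4.4885/7 = 0.6412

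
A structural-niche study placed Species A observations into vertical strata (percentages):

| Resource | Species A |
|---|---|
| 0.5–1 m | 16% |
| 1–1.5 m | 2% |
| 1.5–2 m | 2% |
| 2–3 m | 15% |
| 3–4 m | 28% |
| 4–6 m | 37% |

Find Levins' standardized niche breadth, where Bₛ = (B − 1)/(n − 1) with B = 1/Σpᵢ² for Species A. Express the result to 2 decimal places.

Convert percentages to proportions (divide by 100).
Σpᵢ² = 0.16² + 0.02² + 0.02² + 0.15² + 0.28² + 0.37² = 0.0256 + 0.0004 + 0.0004 + 0.0225 + 0.0784 + 0.1369 = 0.2642
B = 1 / 0.2642 = 3.7850
Bₛ = (B − 1)/(n − 1) = (3.7850 − 1)/(6 − 1) = 2.7850/5 = 0.5570

0.56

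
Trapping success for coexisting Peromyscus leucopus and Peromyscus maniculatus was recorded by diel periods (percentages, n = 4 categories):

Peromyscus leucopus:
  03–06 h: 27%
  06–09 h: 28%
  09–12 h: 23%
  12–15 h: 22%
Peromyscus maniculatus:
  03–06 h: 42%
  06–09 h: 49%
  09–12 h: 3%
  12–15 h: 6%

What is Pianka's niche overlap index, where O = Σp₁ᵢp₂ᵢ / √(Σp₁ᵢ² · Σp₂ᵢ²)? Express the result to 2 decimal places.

0.83

Convert percentages to proportions (divide by 100).
Σ p₁ᵢp₂ᵢ = 0.1134 + 0.1372 + 0.0069 + 0.0132 = 0.2707
Σp_1ᵢ² = 0.27² + 0.28² + 0.23² + 0.22² = 0.0729 + 0.0784 + 0.0529 + 0.0484 = 0.2526
Σp_2ᵢ² = 0.42² + 0.49² + 0.03² + 0.06² = 0.1764 + 0.2401 + 0.0009 + 0.0036 = 0.4210
O = 0.2707 / √(0.2526 × 0.4210) = 0.2707 / 0.32611 = 0.8301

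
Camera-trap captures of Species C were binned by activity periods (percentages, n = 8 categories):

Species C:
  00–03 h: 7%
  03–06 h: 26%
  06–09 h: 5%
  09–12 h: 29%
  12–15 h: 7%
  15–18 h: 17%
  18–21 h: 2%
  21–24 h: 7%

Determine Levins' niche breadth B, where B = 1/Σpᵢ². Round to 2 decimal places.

5.05

Convert percentages to proportions (divide by 100).
Σpᵢ² = 0.07² + 0.26² + 0.05² + 0.29² + 0.07² + 0.17² + 0.02² + 0.07² = 0.0049 + 0.0676 + 0.0025 + 0.0841 + 0.0049 + 0.0289 + 0.0004 + 0.0049 = 0.1982
B = 1 / 0.1982 = 5.0454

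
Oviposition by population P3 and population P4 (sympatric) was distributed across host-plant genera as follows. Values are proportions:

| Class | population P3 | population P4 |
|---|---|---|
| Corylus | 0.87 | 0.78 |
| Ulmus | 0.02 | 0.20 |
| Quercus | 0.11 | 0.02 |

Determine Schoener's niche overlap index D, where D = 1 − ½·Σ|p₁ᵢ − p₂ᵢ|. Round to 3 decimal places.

0.820

Σ|p₁ᵢ − p₂ᵢ| = 0.09 + 0.18 + 0.09 = 0.36
D = 1 − ½ × 0.36 = 1 − 0.180 = 0.82000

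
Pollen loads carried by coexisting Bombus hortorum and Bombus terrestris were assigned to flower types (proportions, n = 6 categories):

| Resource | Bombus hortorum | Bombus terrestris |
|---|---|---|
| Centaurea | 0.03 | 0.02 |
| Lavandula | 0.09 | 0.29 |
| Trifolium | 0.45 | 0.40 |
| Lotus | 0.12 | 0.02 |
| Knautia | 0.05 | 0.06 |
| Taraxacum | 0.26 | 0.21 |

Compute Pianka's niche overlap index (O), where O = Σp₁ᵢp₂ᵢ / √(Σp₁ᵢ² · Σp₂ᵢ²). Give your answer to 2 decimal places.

Σ p₁ᵢp₂ᵢ = 0.0006 + 0.0261 + 0.1800 + 0.0024 + 0.0030 + 0.0546 = 0.2667
Σp_1ᵢ² = 0.03² + 0.09² + 0.45² + 0.12² + 0.05² + 0.26² = 0.0009 + 0.0081 + 0.2025 + 0.0144 + 0.0025 + 0.0676 = 0.2960
Σp_2ᵢ² = 0.02² + 0.29² + 0.40² + 0.02² + 0.06² + 0.21² = 0.0004 + 0.0841 + 0.1600 + 0.0004 + 0.0036 + 0.0441 = 0.2926
O = 0.2667 / √(0.2960 × 0.2926) = 0.2667 / 0.29430 = 0.9062

0.91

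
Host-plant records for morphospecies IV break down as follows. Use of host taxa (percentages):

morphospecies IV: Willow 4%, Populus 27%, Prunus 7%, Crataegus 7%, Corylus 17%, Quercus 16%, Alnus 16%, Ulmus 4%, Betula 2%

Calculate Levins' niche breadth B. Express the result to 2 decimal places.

Convert percentages to proportions (divide by 100).
Σpᵢ² = 0.04² + 0.27² + 0.07² + 0.07² + 0.17² + 0.16² + 0.16² + 0.04² + 0.02² = 0.0016 + 0.0729 + 0.0049 + 0.0049 + 0.0289 + 0.0256 + 0.0256 + 0.0016 + 0.0004 = 0.1664
B = 1 / 0.1664 = 6.0096

6.01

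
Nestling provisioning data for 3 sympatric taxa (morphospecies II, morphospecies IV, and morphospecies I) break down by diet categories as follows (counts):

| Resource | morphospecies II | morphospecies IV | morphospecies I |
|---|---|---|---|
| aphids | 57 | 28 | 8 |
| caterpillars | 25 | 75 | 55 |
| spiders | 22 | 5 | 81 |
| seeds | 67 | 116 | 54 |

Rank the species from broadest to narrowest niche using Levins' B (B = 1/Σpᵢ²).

morphospecies II > morphospecies I > morphospecies IV

Proportions for morphospecies II (n=171): 57/171=0.3333, 25/171=0.1462, 22/171=0.1287, 67/171=0.3918
Proportions for morphospecies IV (n=224): 28/224=0.1250, 75/224=0.3348, 5/224=0.0223, 116/224=0.5179
Proportions for morphospecies I (n=198): 8/198=0.0404, 55/198=0.2778, 81/198=0.4091, 54/198=0.2727
Σp_IIᵢ² = 0.3333² + 0.1462² + 0.1287² + 0.3918² = 0.111089 + 0.021374 + 0.016564 + 0.153507 = 0.302534
B_II = 1 / 0.302534 = 3.3054
Σp_IVᵢ² = 0.1250² + 0.3348² + 0.0223² + 0.5179² = 0.015625 + 0.112091 + 0.000497 + 0.268220 = 0.396433
B_IV = 1 / 0.396433 = 2.5225
Σp_Iᵢ² = 0.0404² + 0.2778² + 0.4091² + 0.2727² = 0.001632 + 0.077173 + 0.167363 + 0.074365 = 0.320533
B_I = 1 / 0.320533 = 3.1198
Ranking by B (broadest → narrowest): morphospecies II (3.31) > morphospecies I (3.12) > morphospecies IV (2.52)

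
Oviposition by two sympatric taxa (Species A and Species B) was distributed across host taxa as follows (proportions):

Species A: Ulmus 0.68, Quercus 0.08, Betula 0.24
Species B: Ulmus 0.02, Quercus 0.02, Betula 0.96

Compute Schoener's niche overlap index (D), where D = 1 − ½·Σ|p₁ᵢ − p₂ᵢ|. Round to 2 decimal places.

0.28

Σ|p₁ᵢ − p₂ᵢ| = 0.66 + 0.06 + 0.72 = 1.44
D = 1 − ½ × 1.44 = 1 − 0.720 = 0.2800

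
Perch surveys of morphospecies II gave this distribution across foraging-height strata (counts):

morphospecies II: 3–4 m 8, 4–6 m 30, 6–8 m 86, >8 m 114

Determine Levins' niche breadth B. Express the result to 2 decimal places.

Proportions for morphospecies II (n=238): 8/238=0.0336, 30/238=0.1261, 86/238=0.3613, 114/238=0.4790
Σpᵢ² = 0.0336² + 0.1261² + 0.3613² + 0.4790² = 0.001129 + 0.015901 + 0.130538 + 0.229441 = 0.377009
B = 1 / 0.377009 = 2.6525

2.65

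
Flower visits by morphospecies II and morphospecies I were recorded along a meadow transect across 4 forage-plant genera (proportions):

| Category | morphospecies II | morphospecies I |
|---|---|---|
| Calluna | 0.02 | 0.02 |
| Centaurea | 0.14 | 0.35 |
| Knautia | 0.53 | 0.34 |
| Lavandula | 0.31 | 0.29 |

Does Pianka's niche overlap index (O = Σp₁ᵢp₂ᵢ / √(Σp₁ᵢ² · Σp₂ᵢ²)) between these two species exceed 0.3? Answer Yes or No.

Σ p₁ᵢp₂ᵢ = 0.0004 + 0.0490 + 0.1802 + 0.0899 = 0.3195
Σp_1ᵢ² = 0.02² + 0.14² + 0.53² + 0.31² = 0.0004 + 0.0196 + 0.2809 + 0.0961 = 0.3970
Σp_2ᵢ² = 0.02² + 0.35² + 0.34² + 0.29² = 0.0004 + 0.1225 + 0.1156 + 0.0841 = 0.3226
O = 0.3195 / √(0.3970 × 0.3226) = 0.3195 / 0.35787 = 0.8928
O = 0.8928 > 0.3 → Yes.

Yes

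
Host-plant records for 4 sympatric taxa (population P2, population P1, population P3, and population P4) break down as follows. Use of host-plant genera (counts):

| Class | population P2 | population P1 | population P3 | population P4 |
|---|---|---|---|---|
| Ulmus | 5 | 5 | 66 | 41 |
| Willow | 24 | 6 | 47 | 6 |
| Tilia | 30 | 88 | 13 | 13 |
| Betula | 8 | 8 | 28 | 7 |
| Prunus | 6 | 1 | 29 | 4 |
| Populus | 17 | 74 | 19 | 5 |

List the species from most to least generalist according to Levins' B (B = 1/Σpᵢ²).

population P3 > population P2 > population P4 > population P1

Proportions for population P2 (n=90): 5/90=0.0556, 24/90=0.2667, 30/90=0.3333, 8/90=0.0889, 6/90=0.0667, 17/90=0.1889
Proportions for population P1 (n=182): 5/182=0.0275, 6/182=0.0330, 88/182=0.4835, 8/182=0.0440, 1/182=0.0055, 74/182=0.4066
Proportions for population P3 (n=202): 66/202=0.3267, 47/202=0.2327, 13/202=0.0644, 28/202=0.1386, 29/202=0.1436, 19/202=0.0941
Proportions for population P4 (n=76): 41/76=0.5395, 6/76=0.0789, 13/76=0.1711, 7/76=0.0921, 4/76=0.0526, 5/76=0.0658
Σp_P2ᵢ² = 0.0556² + 0.2667² + 0.3333² + 0.0889² + 0.0667² + 0.1889² = 0.003091 + 0.071129 + 0.111089 + 0.007903 + 0.004449 + 0.035683 = 0.233344
B_P2 = 1 / 0.233344 = 4.2855
Σp_P1ᵢ² = 0.0275² + 0.0330² + 0.4835² + 0.0440² + 0.0055² + 0.4066² = 0.000756 + 0.001089 + 0.233772 + 0.001936 + 0.000030 + 0.165324 = 0.402907
B_P1 = 1 / 0.402907 = 2.4820
Σp_P3ᵢ² = 0.3267² + 0.2327² + 0.0644² + 0.1386² + 0.1436² + 0.0941² = 0.106733 + 0.054149 + 0.004147 + 0.019210 + 0.020621 + 0.008855 = 0.213715
B_P3 = 1 / 0.213715 = 4.6791
Σp_P4ᵢ² = 0.5395² + 0.0789² + 0.1711² + 0.0921² + 0.0526² + 0.0658² = 0.291060 + 0.006225 + 0.029275 + 0.008482 + 0.002767 + 0.004330 = 0.342139
B_P4 = 1 / 0.342139 = 2.9228
Ranking by B (broadest → narrowest): population P3 (4.68) > population P2 (4.29) > population P4 (2.92) > population P1 (2.48)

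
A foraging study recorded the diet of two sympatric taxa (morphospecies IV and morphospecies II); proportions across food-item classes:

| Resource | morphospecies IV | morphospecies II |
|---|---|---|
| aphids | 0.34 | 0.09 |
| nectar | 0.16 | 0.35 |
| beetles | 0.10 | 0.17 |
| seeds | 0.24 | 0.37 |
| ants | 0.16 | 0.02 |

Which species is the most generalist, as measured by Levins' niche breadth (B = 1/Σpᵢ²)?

Σp_IVᵢ² = 0.34² + 0.16² + 0.10² + 0.24² + 0.16² = 0.1156 + 0.0256 + 0.0100 + 0.0576 + 0.0256 = 0.2344
B_IV = 1 / 0.2344 = 4.2662
Σp_IIᵢ² = 0.09² + 0.35² + 0.17² + 0.37² + 0.02² = 0.0081 + 0.1225 + 0.0289 + 0.1369 + 0.0004 = 0.2968
B_II = 1 / 0.2968 = 3.3693
Highest B → broadest niche (most generalist): morphospecies IV (B = 4.27).

morphospecies IV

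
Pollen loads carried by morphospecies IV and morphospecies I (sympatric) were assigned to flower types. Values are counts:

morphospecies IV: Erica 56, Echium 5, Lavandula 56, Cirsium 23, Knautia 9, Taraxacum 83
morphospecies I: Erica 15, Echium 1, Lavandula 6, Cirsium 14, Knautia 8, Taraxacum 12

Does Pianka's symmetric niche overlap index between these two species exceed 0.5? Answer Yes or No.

Yes

Proportions for morphospecies IV (n=232): 56/232=0.2414, 5/232=0.0216, 56/232=0.2414, 23/232=0.0991, 9/232=0.0388, 83/232=0.3578
Proportions for morphospecies I (n=56): 15/56=0.2679, 1/56=0.0179, 6/56=0.1071, 14/56=0.2500, 8/56=0.1429, 12/56=0.2143
Σ p₁ᵢp₂ᵢ = 0.064671 + 0.000387 + 0.025854 + 0.024775 + 0.005545 + 0.076677 = 0.197909
Σp_1ᵢ² = 0.2414² + 0.0216² + 0.2414² + 0.0991² + 0.0388² + 0.3578² = 0.058274 + 0.000467 + 0.058274 + 0.009821 + 0.001505 + 0.128021 = 0.256362
Σp_2ᵢ² = 0.2679² + 0.0179² + 0.1071² + 0.2500² + 0.1429² + 0.2143² = 0.071770 + 0.000320 + 0.011470 + 0.062500 + 0.020420 + 0.045924 = 0.212404
O = 0.197909 / √(0.256362 × 0.212404) = 0.197909 / 0.2333502 = 0.8481
O = 0.8481 > 0.5 → Yes.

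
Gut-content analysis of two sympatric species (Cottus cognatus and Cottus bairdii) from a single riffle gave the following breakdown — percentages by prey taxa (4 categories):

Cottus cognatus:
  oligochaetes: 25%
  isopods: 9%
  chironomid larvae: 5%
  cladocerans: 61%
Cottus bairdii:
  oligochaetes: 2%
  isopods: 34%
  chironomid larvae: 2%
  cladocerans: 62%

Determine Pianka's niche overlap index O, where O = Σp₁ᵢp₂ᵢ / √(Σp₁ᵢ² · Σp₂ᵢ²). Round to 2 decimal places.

Convert percentages to proportions (divide by 100).
Σ p₁ᵢp₂ᵢ = 0.0050 + 0.0306 + 0.0010 + 0.3782 = 0.4148
Σp_1ᵢ² = 0.25² + 0.09² + 0.05² + 0.61² = 0.0625 + 0.0081 + 0.0025 + 0.3721 = 0.4452
Σp_2ᵢ² = 0.02² + 0.34² + 0.02² + 0.62² = 0.0004 + 0.1156 + 0.0004 + 0.3844 = 0.5008
O = 0.4148 / √(0.4452 × 0.5008) = 0.4148 / 0.47218 = 0.8785

0.88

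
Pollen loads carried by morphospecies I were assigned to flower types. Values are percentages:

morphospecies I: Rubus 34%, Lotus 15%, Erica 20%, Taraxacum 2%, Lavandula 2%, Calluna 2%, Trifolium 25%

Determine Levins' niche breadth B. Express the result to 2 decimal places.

4.14

Convert percentages to proportions (divide by 100).
Σpᵢ² = 0.34² + 0.15² + 0.20² + 0.02² + 0.02² + 0.02² + 0.25² = 0.1156 + 0.0225 + 0.0400 + 0.0004 + 0.0004 + 0.0004 + 0.0625 = 0.2418
B = 1 / 0.2418 = 4.1356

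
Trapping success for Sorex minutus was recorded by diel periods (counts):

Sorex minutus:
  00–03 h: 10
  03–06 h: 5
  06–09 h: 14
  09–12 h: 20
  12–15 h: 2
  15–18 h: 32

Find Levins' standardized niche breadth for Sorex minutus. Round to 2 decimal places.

0.59

Proportions for Sorex minutus (n=83): 10/83=0.1205, 5/83=0.0602, 14/83=0.1687, 20/83=0.2410, 2/83=0.0241, 32/83=0.3855
Σpᵢ² = 0.1205² + 0.0602² + 0.1687² + 0.2410² + 0.0241² + 0.3855² = 0.014520 + 0.003624 + 0.028460 + 0.058081 + 0.000581 + 0.148610 = 0.253876
B = 1 / 0.253876 = 3.9389
Bₛ = (B − 1)/(n − 1) = (3.9389 − 1)/(6 − 1) = 2.9389/5 = 0.5878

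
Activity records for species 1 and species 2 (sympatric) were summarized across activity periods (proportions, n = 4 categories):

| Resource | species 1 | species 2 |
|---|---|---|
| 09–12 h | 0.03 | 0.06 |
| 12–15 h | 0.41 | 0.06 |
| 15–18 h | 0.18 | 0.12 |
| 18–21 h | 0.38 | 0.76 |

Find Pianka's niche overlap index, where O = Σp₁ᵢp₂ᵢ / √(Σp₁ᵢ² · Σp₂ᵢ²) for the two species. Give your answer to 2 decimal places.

0.74

Σ p₁ᵢp₂ᵢ = 0.0018 + 0.0246 + 0.0216 + 0.2888 = 0.3368
Σp_1ᵢ² = 0.03² + 0.41² + 0.18² + 0.38² = 0.0009 + 0.1681 + 0.0324 + 0.1444 = 0.3458
Σp_2ᵢ² = 0.06² + 0.06² + 0.12² + 0.76² = 0.0036 + 0.0036 + 0.0144 + 0.5776 = 0.5992
O = 0.3368 / √(0.3458 × 0.5992) = 0.3368 / 0.45520 = 0.7399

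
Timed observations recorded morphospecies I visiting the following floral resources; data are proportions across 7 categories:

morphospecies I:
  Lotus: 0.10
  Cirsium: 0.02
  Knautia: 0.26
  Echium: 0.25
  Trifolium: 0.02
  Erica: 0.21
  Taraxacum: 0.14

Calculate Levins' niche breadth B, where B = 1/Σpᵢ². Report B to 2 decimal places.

4.89

Σpᵢ² = 0.10² + 0.02² + 0.26² + 0.25² + 0.02² + 0.21² + 0.14² = 0.0100 + 0.0004 + 0.0676 + 0.0625 + 0.0004 + 0.0441 + 0.0196 = 0.2046
B = 1 / 0.2046 = 4.8876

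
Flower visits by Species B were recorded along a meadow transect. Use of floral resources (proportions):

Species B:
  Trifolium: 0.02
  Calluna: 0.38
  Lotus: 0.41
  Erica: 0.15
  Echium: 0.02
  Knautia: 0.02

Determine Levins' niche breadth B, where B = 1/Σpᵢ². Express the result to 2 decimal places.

2.97

Σpᵢ² = 0.02² + 0.38² + 0.41² + 0.15² + 0.02² + 0.02² = 0.0004 + 0.1444 + 0.1681 + 0.0225 + 0.0004 + 0.0004 = 0.3362
B = 1 / 0.3362 = 2.9744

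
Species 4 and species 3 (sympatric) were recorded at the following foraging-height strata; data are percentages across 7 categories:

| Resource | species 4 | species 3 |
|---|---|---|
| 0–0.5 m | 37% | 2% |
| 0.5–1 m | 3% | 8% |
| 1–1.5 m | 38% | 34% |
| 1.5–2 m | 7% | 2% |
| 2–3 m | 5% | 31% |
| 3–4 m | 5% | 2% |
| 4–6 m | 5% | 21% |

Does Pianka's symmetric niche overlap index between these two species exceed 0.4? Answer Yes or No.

Convert percentages to proportions (divide by 100).
Σ p₁ᵢp₂ᵢ = 0.0074 + 0.0024 + 0.1292 + 0.0014 + 0.0155 + 0.0010 + 0.0105 = 0.1674
Σp_1ᵢ² = 0.37² + 0.03² + 0.38² + 0.07² + 0.05² + 0.05² + 0.05² = 0.1369 + 0.0009 + 0.1444 + 0.0049 + 0.0025 + 0.0025 + 0.0025 = 0.2946
Σp_2ᵢ² = 0.02² + 0.08² + 0.34² + 0.02² + 0.31² + 0.02² + 0.21² = 0.0004 + 0.0064 + 0.1156 + 0.0004 + 0.0961 + 0.0004 + 0.0441 = 0.2634
O = 0.1674 / √(0.2946 × 0.2634) = 0.1674 / 0.27856 = 0.6009
O = 0.6009 > 0.4 → Yes.

Yes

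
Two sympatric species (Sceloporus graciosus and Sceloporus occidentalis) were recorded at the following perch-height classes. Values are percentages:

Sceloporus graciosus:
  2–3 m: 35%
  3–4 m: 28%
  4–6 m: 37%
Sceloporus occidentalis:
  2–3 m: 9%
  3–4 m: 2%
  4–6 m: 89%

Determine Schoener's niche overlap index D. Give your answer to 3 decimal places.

0.480

Convert percentages to proportions (divide by 100).
Σ|p₁ᵢ − p₂ᵢ| = 0.26 + 0.26 + 0.52 = 1.04
D = 1 − ½ × 1.04 = 1 − 0.520 = 0.48000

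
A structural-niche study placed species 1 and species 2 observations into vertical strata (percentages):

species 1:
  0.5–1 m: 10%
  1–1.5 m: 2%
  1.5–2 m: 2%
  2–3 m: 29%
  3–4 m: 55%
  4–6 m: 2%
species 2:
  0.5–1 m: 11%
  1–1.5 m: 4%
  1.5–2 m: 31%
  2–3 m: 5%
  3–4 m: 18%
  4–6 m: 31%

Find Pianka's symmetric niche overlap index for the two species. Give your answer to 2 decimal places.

Convert percentages to proportions (divide by 100).
Σ p₁ᵢp₂ᵢ = 0.0110 + 0.0008 + 0.0062 + 0.0145 + 0.0990 + 0.0062 = 0.1377
Σp_1ᵢ² = 0.10² + 0.02² + 0.02² + 0.29² + 0.55² + 0.02² = 0.0100 + 0.0004 + 0.0004 + 0.0841 + 0.3025 + 0.0004 = 0.3978
Σp_2ᵢ² = 0.11² + 0.04² + 0.31² + 0.05² + 0.18² + 0.31² = 0.0121 + 0.0016 + 0.0961 + 0.0025 + 0.0324 + 0.0961 = 0.2408
O = 0.1377 / √(0.3978 × 0.2408) = 0.1377 / 0.30950 = 0.4449

0.44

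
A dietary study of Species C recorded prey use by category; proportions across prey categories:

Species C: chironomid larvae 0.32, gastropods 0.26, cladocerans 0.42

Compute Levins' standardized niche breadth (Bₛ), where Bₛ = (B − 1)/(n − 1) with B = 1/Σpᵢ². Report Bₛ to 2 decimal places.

0.94

Σpᵢ² = 0.32² + 0.26² + 0.42² = 0.1024 + 0.0676 + 0.1764 = 0.3464
B = 1 / 0.3464 = 2.8868
Bₛ = (B − 1)/(n − 1) = (2.8868 − 1)/(3 − 1) = 1.8868/2 = 0.9434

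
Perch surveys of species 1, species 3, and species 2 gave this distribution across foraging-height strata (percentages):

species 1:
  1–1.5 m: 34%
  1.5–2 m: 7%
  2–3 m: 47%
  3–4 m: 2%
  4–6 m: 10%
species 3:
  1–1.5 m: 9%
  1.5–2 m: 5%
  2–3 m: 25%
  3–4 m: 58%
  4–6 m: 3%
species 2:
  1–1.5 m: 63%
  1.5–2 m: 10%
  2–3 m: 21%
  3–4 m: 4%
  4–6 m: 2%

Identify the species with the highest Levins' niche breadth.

species 1

Convert percentages to proportions (divide by 100).
Σp_1ᵢ² = 0.34² + 0.07² + 0.47² + 0.02² + 0.10² = 0.1156 + 0.0049 + 0.2209 + 0.0004 + 0.0100 = 0.3518
B_1 = 1 / 0.3518 = 2.8425
Σp_3ᵢ² = 0.09² + 0.05² + 0.25² + 0.58² + 0.03² = 0.0081 + 0.0025 + 0.0625 + 0.3364 + 0.0009 = 0.4104
B_3 = 1 / 0.4104 = 2.4366
Σp_2ᵢ² = 0.63² + 0.10² + 0.21² + 0.04² + 0.02² = 0.3969 + 0.0100 + 0.0441 + 0.0016 + 0.0004 = 0.4530
B_2 = 1 / 0.4530 = 2.2075
Highest B → broadest niche (most generalist): species 1 (B = 2.84).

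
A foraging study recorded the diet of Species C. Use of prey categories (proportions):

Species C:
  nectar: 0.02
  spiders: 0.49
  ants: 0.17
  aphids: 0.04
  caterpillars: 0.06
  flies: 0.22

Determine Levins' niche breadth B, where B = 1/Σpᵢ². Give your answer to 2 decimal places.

Σpᵢ² = 0.02² + 0.49² + 0.17² + 0.04² + 0.06² + 0.22² = 0.0004 + 0.2401 + 0.0289 + 0.0016 + 0.0036 + 0.0484 = 0.3230
B = 1 / 0.3230 = 3.0960

3.10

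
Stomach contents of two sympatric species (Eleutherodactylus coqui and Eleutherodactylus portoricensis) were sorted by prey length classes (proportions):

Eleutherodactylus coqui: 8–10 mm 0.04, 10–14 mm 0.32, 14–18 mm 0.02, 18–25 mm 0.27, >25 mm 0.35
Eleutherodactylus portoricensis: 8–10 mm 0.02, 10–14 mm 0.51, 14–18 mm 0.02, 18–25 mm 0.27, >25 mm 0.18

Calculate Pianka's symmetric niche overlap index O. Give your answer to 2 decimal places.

Σ p₁ᵢp₂ᵢ = 0.0008 + 0.1632 + 0.0004 + 0.0729 + 0.0630 = 0.3003
Σp_1ᵢ² = 0.04² + 0.32² + 0.02² + 0.27² + 0.35² = 0.0016 + 0.1024 + 0.0004 + 0.0729 + 0.1225 = 0.2998
Σp_2ᵢ² = 0.02² + 0.51² + 0.02² + 0.27² + 0.18² = 0.0004 + 0.2601 + 0.0004 + 0.0729 + 0.0324 = 0.3662
O = 0.3003 / √(0.2998 × 0.3662) = 0.3003 / 0.33134 = 0.9063

0.91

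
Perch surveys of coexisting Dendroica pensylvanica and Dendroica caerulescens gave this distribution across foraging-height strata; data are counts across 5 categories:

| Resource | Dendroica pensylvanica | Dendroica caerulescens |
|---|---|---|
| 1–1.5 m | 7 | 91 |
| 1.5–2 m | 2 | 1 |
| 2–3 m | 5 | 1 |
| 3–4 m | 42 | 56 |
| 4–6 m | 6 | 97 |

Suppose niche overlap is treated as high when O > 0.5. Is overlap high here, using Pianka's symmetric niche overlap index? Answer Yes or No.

Proportions for Dendroica pensylvanica (n=62): 7/62=0.1129, 2/62=0.0323, 5/62=0.0806, 42/62=0.6774, 6/62=0.0968
Proportions for Dendroica caerulescens (n=246): 91/246=0.3699, 1/246=0.0041, 1/246=0.0041, 56/246=0.2276, 97/246=0.3943
Σ p₁ᵢp₂ᵢ = 0.041762 + 0.000132 + 0.000330 + 0.154176 + 0.038168 = 0.234568
Σp_1ᵢ² = 0.1129² + 0.0323² + 0.0806² + 0.6774² + 0.0968² = 0.012746 + 0.001043 + 0.006496 + 0.458871 + 0.009370 = 0.488526
Σp_2ᵢ² = 0.3699² + 0.0041² + 0.0041² + 0.2276² + 0.3943² = 0.136826 + 0.000017 + 0.000017 + 0.051802 + 0.155472 = 0.344134
O = 0.234568 / √(0.488526 × 0.344134) = 0.234568 / 0.4100224 = 0.5721
O = 0.5721 > 0.5 → Yes.

Yes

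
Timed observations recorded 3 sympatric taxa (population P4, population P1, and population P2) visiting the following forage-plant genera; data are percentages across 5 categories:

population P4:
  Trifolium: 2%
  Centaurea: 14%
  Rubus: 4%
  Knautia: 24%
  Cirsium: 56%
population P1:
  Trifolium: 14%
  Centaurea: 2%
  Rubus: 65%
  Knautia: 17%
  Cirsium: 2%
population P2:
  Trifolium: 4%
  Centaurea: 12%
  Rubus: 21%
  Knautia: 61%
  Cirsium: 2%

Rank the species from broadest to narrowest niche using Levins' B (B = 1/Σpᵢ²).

Convert percentages to proportions (divide by 100).
Σp_P4ᵢ² = 0.02² + 0.14² + 0.04² + 0.24² + 0.56² = 0.0004 + 0.0196 + 0.0016 + 0.0576 + 0.3136 = 0.3928
B_P4 = 1 / 0.3928 = 2.5458
Σp_P1ᵢ² = 0.14² + 0.02² + 0.65² + 0.17² + 0.02² = 0.0196 + 0.0004 + 0.4225 + 0.0289 + 0.0004 = 0.4718
B_P1 = 1 / 0.4718 = 2.1195
Σp_P2ᵢ² = 0.04² + 0.12² + 0.21² + 0.61² + 0.02² = 0.0016 + 0.0144 + 0.0441 + 0.3721 + 0.0004 = 0.4326
B_P2 = 1 / 0.4326 = 2.3116
Ranking by B (broadest → narrowest): population P4 (2.55) > population P2 (2.31) > population P1 (2.12)

population P4 > population P2 > population P1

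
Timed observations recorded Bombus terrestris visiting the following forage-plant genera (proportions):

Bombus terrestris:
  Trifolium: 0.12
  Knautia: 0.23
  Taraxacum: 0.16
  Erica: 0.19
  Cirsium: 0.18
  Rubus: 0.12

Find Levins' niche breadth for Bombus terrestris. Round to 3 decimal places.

5.688

Σpᵢ² = 0.12² + 0.23² + 0.16² + 0.19² + 0.18² + 0.12² = 0.0144 + 0.0529 + 0.0256 + 0.0361 + 0.0324 + 0.0144 = 0.1758
B = 1 / 0.1758 = 5.68828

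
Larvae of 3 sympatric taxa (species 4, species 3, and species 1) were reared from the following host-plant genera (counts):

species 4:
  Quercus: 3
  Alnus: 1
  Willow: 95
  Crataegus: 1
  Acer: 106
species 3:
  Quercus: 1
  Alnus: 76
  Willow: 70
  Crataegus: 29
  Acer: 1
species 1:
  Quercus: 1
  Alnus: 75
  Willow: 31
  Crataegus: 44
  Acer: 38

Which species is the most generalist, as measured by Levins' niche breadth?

Proportions for species 4 (n=206): 3/206=0.0146, 1/206=0.0049, 95/206=0.4612, 1/206=0.0049, 106/206=0.5146
Proportions for species 3 (n=177): 1/177=0.0056, 76/177=0.4294, 70/177=0.3955, 29/177=0.1638, 1/177=0.0056
Proportions for species 1 (n=189): 1/189=0.0053, 75/189=0.3968, 31/189=0.1640, 44/189=0.2328, 38/189=0.2011
Σp_4ᵢ² = 0.0146² + 0.0049² + 0.4612² + 0.0049² + 0.5146² = 0.000213 + 0.000024 + 0.212705 + 0.000024 + 0.264813 = 0.477779
B_4 = 1 / 0.477779 = 2.0930
Σp_3ᵢ² = 0.0056² + 0.4294² + 0.3955² + 0.1638² + 0.0056² = 0.000031 + 0.184384 + 0.156420 + 0.026830 + 0.000031 = 0.367696
B_3 = 1 / 0.367696 = 2.7196
Σp_1ᵢ² = 0.0053² + 0.3968² + 0.1640² + 0.2328² + 0.2011² = 0.000028 + 0.157450 + 0.026896 + 0.054196 + 0.040441 = 0.279011
B_1 = 1 / 0.279011 = 3.5841
Highest B → broadest niche (most generalist): species 1 (B = 3.58).

species 1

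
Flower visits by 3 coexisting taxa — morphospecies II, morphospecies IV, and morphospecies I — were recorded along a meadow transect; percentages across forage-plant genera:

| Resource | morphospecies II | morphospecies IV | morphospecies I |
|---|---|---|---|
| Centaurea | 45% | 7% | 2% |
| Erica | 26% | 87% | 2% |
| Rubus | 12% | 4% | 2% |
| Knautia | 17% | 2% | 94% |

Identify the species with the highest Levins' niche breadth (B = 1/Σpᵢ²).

Convert percentages to proportions (divide by 100).
Σp_IIᵢ² = 0.45² + 0.26² + 0.12² + 0.17² = 0.2025 + 0.0676 + 0.0144 + 0.0289 = 0.3134
B_II = 1 / 0.3134 = 3.1908
Σp_IVᵢ² = 0.07² + 0.87² + 0.04² + 0.02² = 0.0049 + 0.7569 + 0.0016 + 0.0004 = 0.7638
B_IV = 1 / 0.7638 = 1.3092
Σp_Iᵢ² = 0.02² + 0.02² + 0.02² + 0.94² = 0.0004 + 0.0004 + 0.0004 + 0.8836 = 0.8848
B_I = 1 / 0.8848 = 1.1302
Highest B → broadest niche (most generalist): morphospecies II (B = 3.19).

morphospecies II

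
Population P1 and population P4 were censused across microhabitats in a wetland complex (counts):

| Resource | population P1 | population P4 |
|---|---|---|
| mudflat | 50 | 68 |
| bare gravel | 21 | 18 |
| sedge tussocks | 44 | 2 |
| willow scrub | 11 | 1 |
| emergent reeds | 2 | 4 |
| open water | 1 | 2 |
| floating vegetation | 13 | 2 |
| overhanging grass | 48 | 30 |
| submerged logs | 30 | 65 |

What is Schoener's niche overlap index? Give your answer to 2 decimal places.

0.65

Proportions for population P1 (n=220): 50/220=0.2273, 21/220=0.0955, 44/220=0.2000, 11/220=0.0500, 2/220=0.0091, 1/220=0.0045, 13/220=0.0591, 48/220=0.2182, 30/220=0.1364
Proportions for population P4 (n=192): 68/192=0.3542, 18/192=0.0938, 2/192=0.0104, 1/192=0.0052, 4/192=0.0208, 2/192=0.0104, 2/192=0.0104, 30/192=0.1563, 65/192=0.3385
Σ|p₁ᵢ − p₂ᵢ| = 0.1269 + 0.0017 + 0.1896 + 0.0448 + 0.0117 + 0.0059 + 0.0487 + 0.0619 + 0.2021 = 0.6933
D = 1 − ½ × 0.6933 = 1 − 0.34665 = 0.65335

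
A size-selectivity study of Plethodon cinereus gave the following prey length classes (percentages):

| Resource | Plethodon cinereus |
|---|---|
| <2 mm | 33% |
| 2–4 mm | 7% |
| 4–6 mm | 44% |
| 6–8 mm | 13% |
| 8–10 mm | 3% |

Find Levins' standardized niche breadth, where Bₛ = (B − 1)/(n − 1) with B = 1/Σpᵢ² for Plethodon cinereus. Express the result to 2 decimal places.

0.52

Convert percentages to proportions (divide by 100).
Σpᵢ² = 0.33² + 0.07² + 0.44² + 0.13² + 0.03² = 0.1089 + 0.0049 + 0.1936 + 0.0169 + 0.0009 = 0.3252
B = 1 / 0.3252 = 3.0750
Bₛ = (B − 1)/(n − 1) = (3.0750 − 1)/(5 − 1) = 2.0750/4 = 0.5188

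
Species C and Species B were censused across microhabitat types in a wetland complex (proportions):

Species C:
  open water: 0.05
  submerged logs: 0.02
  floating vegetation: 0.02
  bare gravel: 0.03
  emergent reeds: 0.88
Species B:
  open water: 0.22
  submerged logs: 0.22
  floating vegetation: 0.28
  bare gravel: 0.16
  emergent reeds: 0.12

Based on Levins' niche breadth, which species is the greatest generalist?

Σp_Cᵢ² = 0.05² + 0.02² + 0.02² + 0.03² + 0.88² = 0.0025 + 0.0004 + 0.0004 + 0.0009 + 0.7744 = 0.7786
B_C = 1 / 0.7786 = 1.2844
Σp_Bᵢ² = 0.22² + 0.22² + 0.28² + 0.16² + 0.12² = 0.0484 + 0.0484 + 0.0784 + 0.0256 + 0.0144 = 0.2152
B_B = 1 / 0.2152 = 4.6468
Highest B → broadest niche (most generalist): Species B (B = 4.65).

Species B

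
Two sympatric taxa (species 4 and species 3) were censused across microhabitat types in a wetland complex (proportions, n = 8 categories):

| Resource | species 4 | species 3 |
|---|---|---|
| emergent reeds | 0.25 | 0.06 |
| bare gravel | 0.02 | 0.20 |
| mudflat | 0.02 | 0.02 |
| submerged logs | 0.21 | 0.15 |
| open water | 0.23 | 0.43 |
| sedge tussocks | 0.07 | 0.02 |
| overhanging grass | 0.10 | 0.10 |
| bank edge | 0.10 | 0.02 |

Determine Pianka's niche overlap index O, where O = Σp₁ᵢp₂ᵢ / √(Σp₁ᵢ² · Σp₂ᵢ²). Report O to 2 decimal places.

0.74

Σ p₁ᵢp₂ᵢ = 0.0150 + 0.0040 + 0.0004 + 0.0315 + 0.0989 + 0.0014 + 0.0100 + 0.0020 = 0.1632
Σp_1ᵢ² = 0.25² + 0.02² + 0.02² + 0.21² + 0.23² + 0.07² + 0.10² + 0.10² = 0.0625 + 0.0004 + 0.0004 + 0.0441 + 0.0529 + 0.0049 + 0.0100 + 0.0100 = 0.1852
Σp_2ᵢ² = 0.06² + 0.20² + 0.02² + 0.15² + 0.43² + 0.02² + 0.10² + 0.02² = 0.0036 + 0.0400 + 0.0004 + 0.0225 + 0.1849 + 0.0004 + 0.0100 + 0.0004 = 0.2622
O = 0.1632 / √(0.1852 × 0.2622) = 0.1632 / 0.22036 = 0.7406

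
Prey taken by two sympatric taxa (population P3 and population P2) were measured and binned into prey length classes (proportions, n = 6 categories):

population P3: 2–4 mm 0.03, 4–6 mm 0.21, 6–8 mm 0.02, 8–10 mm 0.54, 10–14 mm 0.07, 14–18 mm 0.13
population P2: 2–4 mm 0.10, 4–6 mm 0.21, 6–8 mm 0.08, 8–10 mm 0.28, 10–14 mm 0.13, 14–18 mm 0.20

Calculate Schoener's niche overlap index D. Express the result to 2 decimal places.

Σ|p₁ᵢ − p₂ᵢ| = 0.07 + 0.00 + 0.06 + 0.26 + 0.06 + 0.07 = 0.52
D = 1 − ½ × 0.52 = 1 − 0.260 = 0.7400

0.74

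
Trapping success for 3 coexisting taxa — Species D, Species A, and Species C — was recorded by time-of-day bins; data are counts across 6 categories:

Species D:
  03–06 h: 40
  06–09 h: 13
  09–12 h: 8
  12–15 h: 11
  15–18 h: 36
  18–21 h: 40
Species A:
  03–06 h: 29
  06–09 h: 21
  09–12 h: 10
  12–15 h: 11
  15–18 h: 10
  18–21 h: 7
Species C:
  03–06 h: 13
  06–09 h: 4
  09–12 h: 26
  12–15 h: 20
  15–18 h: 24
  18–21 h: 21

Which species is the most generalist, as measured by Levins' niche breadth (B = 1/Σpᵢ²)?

Proportions for Species D (n=148): 40/148=0.2703, 13/148=0.0878, 8/148=0.0541, 11/148=0.0743, 36/148=0.2432, 40/148=0.2703
Proportions for Species A (n=88): 29/88=0.3295, 21/88=0.2386, 10/88=0.1136, 11/88=0.1250, 10/88=0.1136, 7/88=0.0795
Proportions for Species C (n=108): 13/108=0.1204, 4/108=0.0370, 26/108=0.2407, 20/108=0.1852, 24/108=0.2222, 21/108=0.1944
Σp_Dᵢ² = 0.2703² + 0.0878² + 0.0541² + 0.0743² + 0.2432² + 0.2703² = 0.073062 + 0.007709 + 0.002927 + 0.005520 + 0.059146 + 0.073062 = 0.221426
B_D = 1 / 0.221426 = 4.5162
Σp_Aᵢ² = 0.3295² + 0.2386² + 0.1136² + 0.1250² + 0.1136² + 0.0795² = 0.108570 + 0.056930 + 0.012905 + 0.015625 + 0.012905 + 0.006320 = 0.213255
B_A = 1 / 0.213255 = 4.6892
Σp_Cᵢ² = 0.1204² + 0.0370² + 0.2407² + 0.1852² + 0.2222² + 0.1944² = 0.014496 + 0.001369 + 0.057936 + 0.034299 + 0.049373 + 0.037791 = 0.195264
B_C = 1 / 0.195264 = 5.1213
Highest B → broadest niche (most generalist): Species C (B = 5.12).

Species C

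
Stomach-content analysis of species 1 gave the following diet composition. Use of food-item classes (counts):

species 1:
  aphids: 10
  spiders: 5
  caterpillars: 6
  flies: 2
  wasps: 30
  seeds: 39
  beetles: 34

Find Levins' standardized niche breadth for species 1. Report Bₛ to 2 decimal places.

Proportions for species 1 (n=126): 10/126=0.0794, 5/126=0.0397, 6/126=0.0476, 2/126=0.0159, 30/126=0.2381, 39/126=0.3095, 34/126=0.2698
Σpᵢ² = 0.0794² + 0.0397² + 0.0476² + 0.0159² + 0.2381² + 0.3095² + 0.2698² = 0.006304 + 0.001576 + 0.002266 + 0.000253 + 0.056692 + 0.095790 + 0.072792 = 0.235673
B = 1 / 0.235673 = 4.2432
Bₛ = (B − 1)/(n − 1) = (4.2432 − 1)/(7 − 1) = 3.2432/6 = 0.5405

0.54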